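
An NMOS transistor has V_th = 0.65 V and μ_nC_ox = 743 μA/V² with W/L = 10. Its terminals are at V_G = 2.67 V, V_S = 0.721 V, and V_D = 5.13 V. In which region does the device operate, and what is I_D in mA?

Saturation; I_D = 6.27 mA

V_GS = V_G − V_S = 2.67 − 0.721 = 1.95 V; V_DS = V_D − V_S = 5.13 − 0.721 = 4.41 V.
k_n = μ_nC_ox · (W/L) = 7.43 mA/V².
V_ov = V_GS − V_th = 1.95 − 0.65 = 1.3 V.
Since V_DS = 4.41 V ≥ V_ov = 1.3 V, the device is in saturation.
I_D = ½ k_n V_ov² = 0.5 × 7.43 × 1.3² = 6.27 mA.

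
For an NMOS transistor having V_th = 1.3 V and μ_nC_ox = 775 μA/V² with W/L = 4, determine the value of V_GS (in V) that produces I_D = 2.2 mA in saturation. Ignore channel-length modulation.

V_GS = 2.49 V

k_n = μ_nC_ox · (W/L) = 3.1 mA/V².
In saturation I_D = ½ k_n (V_GS − V_th)², so V_GS − V_th = √(2 I_D / k_n) = √(2 × 2.2 / 3.1) = 1.19 V.
V_GS = 1.3 + 1.19 = 2.49 V.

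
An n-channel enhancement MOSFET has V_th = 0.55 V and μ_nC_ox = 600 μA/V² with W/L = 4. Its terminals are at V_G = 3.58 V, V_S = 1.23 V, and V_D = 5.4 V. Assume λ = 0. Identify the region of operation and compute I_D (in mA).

Saturation; I_D = 3.89 mA

V_GS = V_G − V_S = 3.58 − 1.23 = 2.35 V; V_DS = V_D − V_S = 5.4 − 1.23 = 4.17 V.
k_n = μ_nC_ox · (W/L) = 2.4 mA/V².
V_ov = V_GS − V_th = 2.35 − 0.55 = 1.8 V.
Since V_DS = 4.17 V ≥ V_ov = 1.8 V, the device is in saturation.
I_D = ½ k_n V_ov² = 0.5 × 2.4 × 1.8² = 3.89 mA.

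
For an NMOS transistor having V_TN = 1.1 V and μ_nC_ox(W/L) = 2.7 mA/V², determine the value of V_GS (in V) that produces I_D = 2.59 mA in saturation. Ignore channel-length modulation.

In saturation I_D = ½ k_n (V_GS − V_TN)², so V_GS − V_TN = √(2 I_D / k_n) = √(2 × 2.59 / 2.7) = 1.39 V.
V_GS = 1.1 + 1.39 = 2.49 V.

V_GS = 2.49 V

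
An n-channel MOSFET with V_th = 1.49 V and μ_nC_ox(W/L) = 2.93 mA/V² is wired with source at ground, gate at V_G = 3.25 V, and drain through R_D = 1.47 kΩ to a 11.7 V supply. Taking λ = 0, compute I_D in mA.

V_GS = V_G = 3.25 V, so V_ov = 3.25 − 1.49 = 1.76 V.
Assume saturation: I_D = ½ k_n V_ov² = 0.5 × 2.93 × 1.76² = 4.54 mA, giving V_DS = V_DD − I_D R_D = 11.7 − 4.54 × 1.47 = 5.03 V.
V_DS = 5.03 V ≥ V_ov = 1.76 V, confirming saturation.

I_D = 4.54 mA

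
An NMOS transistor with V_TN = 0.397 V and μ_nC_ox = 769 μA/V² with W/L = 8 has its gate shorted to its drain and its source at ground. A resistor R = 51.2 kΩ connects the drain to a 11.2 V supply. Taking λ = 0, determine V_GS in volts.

V_GS = 0.656 V

With gate tied to drain, V_GS = V_DS ≥ V_GS − V_TN, so the device is in saturation.
k_n = μ_nC_ox · (W/L) = 6.152 mA/V².
KCL at the drain: ½ k_n (V_GS − V_TN)² = (V_DD − V_GS)/R.
Let x = V_GS − 0.397. Then 157 x² + x − 10.8 = 0, giving x = 0.259 V (positive root), so V_GS = 0.656 V.
I_D = (V_DD − V_GS)/R = (11.2 − 0.656) / 51.2 = 0.206 mA.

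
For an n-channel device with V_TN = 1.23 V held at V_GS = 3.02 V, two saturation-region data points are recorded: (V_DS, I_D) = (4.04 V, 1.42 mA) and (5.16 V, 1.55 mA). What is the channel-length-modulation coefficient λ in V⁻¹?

With V_GS fixed, I_D ∝ (1 + λ V_DS) in saturation, so I_D2/I_D1 = (1 + λ V_DS2)/(1 + λ V_DS1).
1.55/1.42 = 1.092 = (1 + 5.16 λ)/(1 + 4.04 λ).
Solving: λ (I_D1 V_DS2 − I_D2 V_DS1) = I_D2 − I_D1, so λ = (1.55 − 1.42) / (1.42 × 5.16 − 1.55 × 4.04) = 0.13 / 1.07 = 0.122 V⁻¹.

λ = 0.122 V⁻¹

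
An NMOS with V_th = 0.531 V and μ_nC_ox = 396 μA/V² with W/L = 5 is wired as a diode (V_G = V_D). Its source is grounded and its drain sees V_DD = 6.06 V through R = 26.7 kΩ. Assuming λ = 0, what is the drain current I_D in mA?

With gate tied to drain, V_GS = V_DS ≥ V_GS − V_th, so the device is in saturation.
k_n = μ_nC_ox · (W/L) = 1.98 mA/V².
KCL at the drain: ½ k_n (V_GS − V_th)² = (V_DD − V_GS)/R.
Let x = V_GS − 0.531. Then 26.4 x² + x − 5.529 = 0, giving x = 0.439 V (positive root), so V_GS = 0.97 V.
I_D = (V_DD − V_GS)/R = (6.06 − 0.97) / 26.7 = 0.191 mA.

I_D = 0.191 mA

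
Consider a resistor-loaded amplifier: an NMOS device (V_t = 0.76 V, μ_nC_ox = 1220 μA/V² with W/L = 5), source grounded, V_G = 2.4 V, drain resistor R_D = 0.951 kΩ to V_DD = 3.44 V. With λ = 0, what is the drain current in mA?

I_D = 3.23 mA

V_GS = V_G = 2.4 V, so V_ov = 2.4 − 0.76 = 1.64 V.
k_n = μ_nC_ox · (W/L) = 6.1 mA/V².
Assume saturation: I_D = ½ k_n V_ov² = 0.5 × 6.1 × 1.64² = 8.2 mA, giving V_DS = V_DD − I_D R_D = 3.44 − 8.2 × 0.951 = -4.36 V.
But -4.36 V < V_ov = 1.64 V, so the device is actually in triode.
In triode I_D = k_n[V_ov V_DS − ½ V_DS²] and I_D = (V_DD − V_DS)/R_D. Equating: 2.9 V_DS² − 10.51 V_DS + 3.44 = 0, giving V_DS = 0.364 V (the root below V_ov).
I_D = (3.44 − 0.364) / 0.951 = 3.23 mA.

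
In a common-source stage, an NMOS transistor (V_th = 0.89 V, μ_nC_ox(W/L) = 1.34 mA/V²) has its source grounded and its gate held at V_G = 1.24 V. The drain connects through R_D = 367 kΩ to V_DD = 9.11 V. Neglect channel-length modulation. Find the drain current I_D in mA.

V_GS = V_G = 1.24 V, so V_ov = 1.24 − 0.89 = 0.35 V.
Assume saturation: I_D = ½ k_n V_ov² = 0.5 × 1.34 × 0.35² = 0.0821 mA, giving V_DS = V_DD − I_D R_D = 9.11 − 0.0821 × 367 = -21 V.
But -21 V < V_ov = 0.35 V, so the device is actually in triode.
In triode I_D = k_n[V_ov V_DS − ½ V_DS²] and I_D = (V_DD − V_DS)/R_D. Equating: 246 V_DS² − 173.1 V_DS + 9.11 = 0, giving V_DS = 0.0573 V (the root below V_ov).
I_D = (9.11 − 0.0573) / 367 = 0.0247 mA.

I_D = 0.0247 mA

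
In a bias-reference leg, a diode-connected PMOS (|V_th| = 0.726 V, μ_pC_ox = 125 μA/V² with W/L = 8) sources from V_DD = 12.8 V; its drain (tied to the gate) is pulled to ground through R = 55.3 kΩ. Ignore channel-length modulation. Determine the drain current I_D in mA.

With gate tied to drain, V_SG = V_SD ≥ V_SG − |V_th|, so the device is in saturation.
k_p = μ_pC_ox · (W/L) = 1 mA/V².
KCL at the drain: ½ k_p (V_SG − |V_th|)² = (V_DD − V_SG)/R.
Let x = V_SG − 0.726. Then 27.6 x² + x − 12.07 = 0, giving x = 0.643 V (positive root), so V_SG = 1.37 V.
I_D = (V_DD − V_SG)/R = (12.8 − 1.37) / 55.3 = 0.207 mA.

I_D = 0.207 mA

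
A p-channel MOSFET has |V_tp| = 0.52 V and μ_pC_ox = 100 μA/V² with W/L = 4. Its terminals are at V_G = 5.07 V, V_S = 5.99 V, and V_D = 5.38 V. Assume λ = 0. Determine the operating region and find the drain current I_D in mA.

Saturation; I_D = 0.0320 mA

V_SG = V_S − V_G = 5.99 − 5.07 = 0.92 V; V_SD = V_S − V_D = 5.99 − 5.38 = 0.61 V.
k_p = μ_pC_ox · (W/L) = 0.4 mA/V².
V_ov = V_SG − |V_tp| = 0.92 − 0.52 = 0.4 V.
Since V_SD = 0.61 V ≥ V_ov = 0.4 V, the device is in saturation.
I_D = ½ k_p V_ov² = 0.5 × 0.4 × 0.4² = 0.032 mA.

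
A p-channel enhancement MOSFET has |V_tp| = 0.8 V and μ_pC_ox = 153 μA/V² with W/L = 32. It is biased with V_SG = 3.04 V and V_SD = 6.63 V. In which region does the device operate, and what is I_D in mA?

k_p = μ_pC_ox · (W/L) = 4.896 mA/V².
V_ov = V_SG − |V_tp| = 3.04 − 0.8 = 2.24 V.
Since V_SD = 6.63 V ≥ V_ov = 2.24 V, the device is in saturation.
I_D = ½ k_p V_ov² = 0.5 × 4.896 × 2.24² = 12.3 mA.

Saturation; I_D = 12.3 mA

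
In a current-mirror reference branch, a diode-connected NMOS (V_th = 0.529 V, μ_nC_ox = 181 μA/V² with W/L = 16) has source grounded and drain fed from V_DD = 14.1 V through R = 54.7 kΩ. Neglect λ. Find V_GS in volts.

V_GS = 0.937 V

With gate tied to drain, V_GS = V_DS ≥ V_GS − V_th, so the device is in saturation.
k_n = μ_nC_ox · (W/L) = 2.896 mA/V².
KCL at the drain: ½ k_n (V_GS − V_th)² = (V_DD − V_GS)/R.
Let x = V_GS − 0.529. Then 79.2 x² + x − 13.57 = 0, giving x = 0.408 V (positive root), so V_GS = 0.937 V.
I_D = (V_DD − V_GS)/R = (14.1 − 0.937) / 54.7 = 0.241 mA.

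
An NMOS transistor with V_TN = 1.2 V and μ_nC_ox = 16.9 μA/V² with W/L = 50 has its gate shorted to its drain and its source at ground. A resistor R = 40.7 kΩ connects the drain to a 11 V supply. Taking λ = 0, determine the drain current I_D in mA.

I_D = 0.223 mA

With gate tied to drain, V_GS = V_DS ≥ V_GS − V_TN, so the device is in saturation.
k_n = μ_nC_ox · (W/L) = 0.845 mA/V².
KCL at the drain: ½ k_n (V_GS − V_TN)² = (V_DD − V_GS)/R.
Let x = V_GS − 1.2. Then 17.2 x² + x − 9.8 = 0, giving x = 0.726 V (positive root), so V_GS = 1.93 V.
I_D = (V_DD − V_GS)/R = (11 − 1.93) / 40.7 = 0.223 mA.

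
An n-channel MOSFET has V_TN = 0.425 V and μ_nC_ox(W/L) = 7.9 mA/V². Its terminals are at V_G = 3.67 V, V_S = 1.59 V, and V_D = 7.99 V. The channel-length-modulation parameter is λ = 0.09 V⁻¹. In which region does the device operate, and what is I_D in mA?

Saturation; I_D = 17.1 mA

V_GS = V_G − V_S = 3.67 − 1.59 = 2.08 V; V_DS = V_D − V_S = 7.99 − 1.59 = 6.4 V.
V_ov = V_GS − V_TN = 2.08 − 0.425 = 1.66 V.
Since V_DS = 6.4 V ≥ V_ov = 1.66 V, the device is in saturation.
I_D = ½ k_n V_ov² (1 + λ V_DS) = 0.5 × 7.9 × 1.66² × (1 + 0.09 × 6.4) = 17.1 mA.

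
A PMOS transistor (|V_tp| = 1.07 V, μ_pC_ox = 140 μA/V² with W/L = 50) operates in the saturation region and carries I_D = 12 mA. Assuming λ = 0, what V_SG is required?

k_p = μ_pC_ox · (W/L) = 7 mA/V².
In saturation I_D = ½ k_p (V_SG − |V_tp|)², so V_SG − |V_tp| = √(2 I_D / k_p) = √(2 × 12 / 7) = 1.85 V.
V_SG = 1.07 + 1.85 = 2.92 V.

V_SG = 2.92 V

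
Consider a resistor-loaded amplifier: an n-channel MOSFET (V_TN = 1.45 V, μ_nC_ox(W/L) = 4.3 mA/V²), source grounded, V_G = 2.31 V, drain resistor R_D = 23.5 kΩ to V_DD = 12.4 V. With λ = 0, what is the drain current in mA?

V_GS = V_G = 2.31 V, so V_ov = 2.31 − 1.45 = 0.86 V.
Assume saturation: I_D = ½ k_n V_ov² = 0.5 × 4.3 × 0.86² = 1.59 mA, giving V_DS = V_DD − I_D R_D = 12.4 − 1.59 × 23.5 = -25 V.
But -25 V < V_ov = 0.86 V, so the device is actually in triode.
In triode I_D = k_n[V_ov V_DS − ½ V_DS²] and I_D = (V_DD − V_DS)/R_D. Equating: 50.5 V_DS² − 87.9 V_DS + 12.4 = 0, giving V_DS = 0.155 V (the root below V_ov).
I_D = (12.4 − 0.155) / 23.5 = 0.521 mA.

I_D = 0.521 mA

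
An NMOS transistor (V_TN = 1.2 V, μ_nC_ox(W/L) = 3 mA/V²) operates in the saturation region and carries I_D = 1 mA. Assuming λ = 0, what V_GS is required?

V_GS = 2.02 V

In saturation I_D = ½ k_n (V_GS − V_TN)², so V_GS − V_TN = √(2 I_D / k_n) = √(2 × 1 / 3) = 0.816 V.
V_GS = 1.2 + 0.816 = 2.02 V.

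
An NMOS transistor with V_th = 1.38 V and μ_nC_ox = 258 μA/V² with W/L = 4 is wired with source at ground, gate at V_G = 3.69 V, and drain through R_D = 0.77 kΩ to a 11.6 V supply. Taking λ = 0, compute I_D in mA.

V_GS = V_G = 3.69 V, so V_ov = 3.69 − 1.38 = 2.31 V.
k_n = μ_nC_ox · (W/L) = 1.032 mA/V².
Assume saturation: I_D = ½ k_n V_ov² = 0.5 × 1.032 × 2.31² = 2.75 mA, giving V_DS = V_DD − I_D R_D = 11.6 − 2.75 × 0.77 = 9.48 V.
V_DS = 9.48 V ≥ V_ov = 2.31 V, confirming saturation.

I_D = 2.75 mA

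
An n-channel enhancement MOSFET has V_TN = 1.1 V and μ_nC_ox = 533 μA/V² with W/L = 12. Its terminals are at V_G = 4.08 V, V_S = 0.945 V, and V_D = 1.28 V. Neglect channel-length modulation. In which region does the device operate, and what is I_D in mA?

V_GS = V_G − V_S = 4.08 − 0.945 = 3.14 V; V_DS = V_D − V_S = 1.28 − 0.945 = 0.335 V.
k_n = μ_nC_ox · (W/L) = 6.396 mA/V².
V_ov = V_GS − V_TN = 3.14 − 1.1 = 2.04 V.
Since V_DS = 0.335 V < V_ov = 2.04 V, the device is in the triode region.
I_D = k_n [V_ov · V_DS − ½ V_DS²] = 6.396 × [2.04 × 0.335 − 0.5 × 0.335²] = 4 mA.

Triode; I_D = 4.00 mA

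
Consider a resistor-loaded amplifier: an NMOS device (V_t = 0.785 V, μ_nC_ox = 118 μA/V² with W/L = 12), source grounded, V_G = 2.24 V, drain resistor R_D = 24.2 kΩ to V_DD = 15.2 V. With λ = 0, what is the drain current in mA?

V_GS = V_G = 2.24 V, so V_ov = 2.24 − 0.785 = 1.46 V.
k_n = μ_nC_ox · (W/L) = 1.416 mA/V².
Assume saturation: I_D = ½ k_n V_ov² = 0.5 × 1.416 × 1.46² = 1.5 mA, giving V_DS = V_DD − I_D R_D = 15.2 − 1.5 × 24.2 = -21.1 V.
But -21.1 V < V_ov = 1.46 V, so the device is actually in triode.
In triode I_D = k_n[V_ov V_DS − ½ V_DS²] and I_D = (V_DD − V_DS)/R_D. Equating: 17.1 V_DS² − 50.86 V_DS + 15.2 = 0, giving V_DS = 0.337 V (the root below V_ov).
I_D = (15.2 − 0.337) / 24.2 = 0.614 mA.

I_D = 0.614 mA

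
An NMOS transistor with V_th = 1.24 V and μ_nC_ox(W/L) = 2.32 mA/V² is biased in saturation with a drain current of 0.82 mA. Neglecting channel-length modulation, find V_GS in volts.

In saturation I_D = ½ k_n (V_GS − V_th)², so V_GS − V_th = √(2 I_D / k_n) = √(2 × 0.82 / 2.32) = 0.841 V.
V_GS = 1.24 + 0.841 = 2.08 V.

V_GS = 2.08 V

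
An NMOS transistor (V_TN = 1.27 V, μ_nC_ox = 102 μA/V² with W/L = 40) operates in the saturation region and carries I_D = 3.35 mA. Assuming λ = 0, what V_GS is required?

k_n = μ_nC_ox · (W/L) = 4.08 mA/V².
In saturation I_D = ½ k_n (V_GS − V_TN)², so V_GS − V_TN = √(2 I_D / k_n) = √(2 × 3.35 / 4.08) = 1.28 V.
V_GS = 1.27 + 1.28 = 2.55 V.

V_GS = 2.55 V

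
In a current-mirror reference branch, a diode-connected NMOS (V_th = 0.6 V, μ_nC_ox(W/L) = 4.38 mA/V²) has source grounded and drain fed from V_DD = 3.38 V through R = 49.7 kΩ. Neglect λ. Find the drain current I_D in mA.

I_D = 0.0528 mA

With gate tied to drain, V_GS = V_DS ≥ V_GS − V_th, so the device is in saturation.
KCL at the drain: ½ k_n (V_GS − V_th)² = (V_DD − V_GS)/R.
Let x = V_GS − 0.6. Then 109 x² + x − 2.78 = 0, giving x = 0.155 V (positive root), so V_GS = 0.755 V.
I_D = (V_DD − V_GS)/R = (3.38 − 0.755) / 49.7 = 0.0528 mA.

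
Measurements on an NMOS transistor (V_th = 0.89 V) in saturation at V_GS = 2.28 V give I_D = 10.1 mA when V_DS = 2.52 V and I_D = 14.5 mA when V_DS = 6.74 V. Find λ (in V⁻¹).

With V_GS fixed, I_D ∝ (1 + λ V_DS) in saturation, so I_D2/I_D1 = (1 + λ V_DS2)/(1 + λ V_DS1).
14.5/10.1 = 1.436 = (1 + 6.74 λ)/(1 + 2.52 λ).
Solving: λ (I_D1 V_DS2 − I_D2 V_DS1) = I_D2 − I_D1, so λ = (14.5 − 10.1) / (10.1 × 6.74 − 14.5 × 2.52) = 4.4 / 31.5 = 0.14 V⁻¹.

λ = 0.140 V⁻¹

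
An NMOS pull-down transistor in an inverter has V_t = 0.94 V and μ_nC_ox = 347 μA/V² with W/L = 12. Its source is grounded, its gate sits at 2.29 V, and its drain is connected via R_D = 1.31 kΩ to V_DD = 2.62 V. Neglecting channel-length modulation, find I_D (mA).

V_GS = V_G = 2.29 V, so V_ov = 2.29 − 0.94 = 1.35 V.
k_n = μ_nC_ox · (W/L) = 4.164 mA/V².
Assume saturation: I_D = ½ k_n V_ov² = 0.5 × 4.164 × 1.35² = 3.79 mA, giving V_DS = V_DD − I_D R_D = 2.62 − 3.79 × 1.31 = -2.35 V.
But -2.35 V < V_ov = 1.35 V, so the device is actually in triode.
In triode I_D = k_n[V_ov V_DS − ½ V_DS²] and I_D = (V_DD − V_DS)/R_D. Equating: 2.73 V_DS² − 8.364 V_DS + 2.62 = 0, giving V_DS = 0.354 V (the root below V_ov).
I_D = (2.62 − 0.354) / 1.31 = 1.73 mA.

I_D = 1.73 mA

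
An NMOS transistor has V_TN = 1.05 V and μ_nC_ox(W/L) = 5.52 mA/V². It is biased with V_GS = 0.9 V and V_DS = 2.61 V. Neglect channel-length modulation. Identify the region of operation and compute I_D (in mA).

Cutoff; I_D = 0 mA

V_GS = 0.9 V < V_TN = 1.05 V, so the transistor is in cutoff.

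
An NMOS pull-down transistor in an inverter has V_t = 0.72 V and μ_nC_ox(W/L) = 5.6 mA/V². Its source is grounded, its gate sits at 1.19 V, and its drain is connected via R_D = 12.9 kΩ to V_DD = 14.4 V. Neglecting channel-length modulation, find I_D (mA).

V_GS = V_G = 1.19 V, so V_ov = 1.19 − 0.72 = 0.47 V.
Assume saturation: I_D = ½ k_n V_ov² = 0.5 × 5.6 × 0.47² = 0.619 mA, giving V_DS = V_DD − I_D R_D = 14.4 − 0.619 × 12.9 = 6.42 V.
V_DS = 6.42 V ≥ V_ov = 0.47 V, confirming saturation.

I_D = 0.619 mA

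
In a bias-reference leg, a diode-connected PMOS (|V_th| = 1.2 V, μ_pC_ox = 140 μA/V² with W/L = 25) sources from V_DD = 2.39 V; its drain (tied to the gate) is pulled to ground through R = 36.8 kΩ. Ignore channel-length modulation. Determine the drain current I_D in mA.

With gate tied to drain, V_SG = V_SD ≥ V_SG − |V_th|, so the device is in saturation.
k_p = μ_pC_ox · (W/L) = 3.5 mA/V².
KCL at the drain: ½ k_p (V_SG − |V_th|)² = (V_DD − V_SG)/R.
Let x = V_SG − 1.2. Then 64.4 x² + x − 1.19 = 0, giving x = 0.128 V (positive root), so V_SG = 1.33 V.
I_D = (V_DD − V_SG)/R = (2.39 − 1.33) / 36.8 = 0.0288 mA.

I_D = 0.0288 mA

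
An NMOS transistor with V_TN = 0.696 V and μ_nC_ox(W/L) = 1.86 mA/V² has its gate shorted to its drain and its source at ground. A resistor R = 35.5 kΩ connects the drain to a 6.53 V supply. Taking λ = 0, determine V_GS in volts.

V_GS = 1.10 V

With gate tied to drain, V_GS = V_DS ≥ V_GS − V_TN, so the device is in saturation.
KCL at the drain: ½ k_n (V_GS − V_TN)² = (V_DD − V_GS)/R.
Let x = V_GS − 0.696. Then 33 x² + x − 5.834 = 0, giving x = 0.405 V (positive root), so V_GS = 1.1 V.
I_D = (V_DD − V_GS)/R = (6.53 − 1.1) / 35.5 = 0.153 mA.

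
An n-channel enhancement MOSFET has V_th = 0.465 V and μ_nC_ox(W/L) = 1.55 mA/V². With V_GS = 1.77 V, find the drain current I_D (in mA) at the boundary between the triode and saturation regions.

At the boundary V_DS = V_ov = V_GS − V_th = 1.77 − 0.465 = 1.3 V.
I_D = ½ k_n V_ov² = 0.5 × 1.55 × 1.3² = 1.32 mA.

I_D = 1.32 mA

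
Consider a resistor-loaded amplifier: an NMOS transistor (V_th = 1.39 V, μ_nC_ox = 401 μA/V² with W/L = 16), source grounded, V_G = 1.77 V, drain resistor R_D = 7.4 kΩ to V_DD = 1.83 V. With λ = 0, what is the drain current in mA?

V_GS = V_G = 1.77 V, so V_ov = 1.77 − 1.39 = 0.38 V.
k_n = μ_nC_ox · (W/L) = 6.416 mA/V².
Assume saturation: I_D = ½ k_n V_ov² = 0.5 × 6.416 × 0.38² = 0.463 mA, giving V_DS = V_DD − I_D R_D = 1.83 − 0.463 × 7.4 = -1.6 V.
But -1.6 V < V_ov = 0.38 V, so the device is actually in triode.
In triode I_D = k_n[V_ov V_DS − ½ V_DS²] and I_D = (V_DD − V_DS)/R_D. Equating: 23.7 V_DS² − 19.04 V_DS + 1.83 = 0, giving V_DS = 0.112 V (the root below V_ov).
I_D = (1.83 − 0.112) / 7.4 = 0.232 mA.

I_D = 0.232 mA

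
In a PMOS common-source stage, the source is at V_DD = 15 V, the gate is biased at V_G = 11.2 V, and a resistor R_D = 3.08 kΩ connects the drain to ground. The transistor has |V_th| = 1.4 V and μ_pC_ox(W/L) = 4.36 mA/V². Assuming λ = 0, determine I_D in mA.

I_D = 4.71 mA

V_SG = V_DD − V_G = 15 − 11.2 = 3.8 V, so V_ov = 3.8 − 1.4 = 2.4 V.
Assume saturation: I_D = ½ k_p V_ov² = 0.5 × 4.36 × 2.4² = 12.6 mA, giving V_SD = V_DD − I_D R_D = 15 − 12.6 × 3.08 = -23.7 V.
But -23.7 V < V_ov = 2.4 V, so the device is actually in triode.
In triode I_D = k_p[V_ov V_SD − ½ V_SD²] and I_D = (V_DD − V_SD)/R_D. Equating: 6.71 V_SD² − 33.23 V_SD + 15 = 0, giving V_SD = 0.502 V (the root below V_ov).
I_D = (15 − 0.502) / 3.08 = 4.71 mA.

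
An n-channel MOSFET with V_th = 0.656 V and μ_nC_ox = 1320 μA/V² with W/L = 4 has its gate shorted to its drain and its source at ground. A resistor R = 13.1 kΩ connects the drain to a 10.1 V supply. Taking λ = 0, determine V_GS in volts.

With gate tied to drain, V_GS = V_DS ≥ V_GS − V_th, so the device is in saturation.
k_n = μ_nC_ox · (W/L) = 5.28 mA/V².
KCL at the drain: ½ k_n (V_GS − V_th)² = (V_DD − V_GS)/R.
Let x = V_GS − 0.656. Then 34.6 x² + x − 9.444 = 0, giving x = 0.508 V (positive root), so V_GS = 1.16 V.
I_D = (V_DD − V_GS)/R = (10.1 − 1.16) / 13.1 = 0.682 mA.

V_GS = 1.16 V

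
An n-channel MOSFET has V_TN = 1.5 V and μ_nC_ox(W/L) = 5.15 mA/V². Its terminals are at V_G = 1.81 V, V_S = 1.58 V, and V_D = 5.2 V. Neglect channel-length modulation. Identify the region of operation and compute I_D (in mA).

Cutoff; I_D = 0 mA

V_GS = V_G − V_S = 1.81 − 1.58 = 0.23 V; V_DS = V_D − V_S = 5.2 − 1.58 = 3.62 V.
V_GS = 0.23 V < V_TN = 1.5 V, so the transistor is in cutoff.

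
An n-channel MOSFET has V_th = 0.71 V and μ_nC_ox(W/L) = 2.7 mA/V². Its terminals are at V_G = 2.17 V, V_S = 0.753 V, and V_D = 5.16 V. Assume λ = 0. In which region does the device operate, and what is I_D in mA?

V_GS = V_G − V_S = 2.17 − 0.753 = 1.42 V; V_DS = V_D − V_S = 5.16 − 0.753 = 4.41 V.
V_ov = V_GS − V_th = 1.42 − 0.71 = 0.707 V.
Since V_DS = 4.41 V ≥ V_ov = 0.707 V, the device is in saturation.
I_D = ½ k_n V_ov² = 0.5 × 2.7 × 0.707² = 0.675 mA.

Saturation; I_D = 0.675 mA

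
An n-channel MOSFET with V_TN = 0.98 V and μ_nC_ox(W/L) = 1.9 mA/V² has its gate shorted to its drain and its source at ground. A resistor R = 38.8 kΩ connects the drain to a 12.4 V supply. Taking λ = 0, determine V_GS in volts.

With gate tied to drain, V_GS = V_DS ≥ V_GS − V_TN, so the device is in saturation.
KCL at the drain: ½ k_n (V_GS − V_TN)² = (V_DD − V_GS)/R.
Let x = V_GS − 0.98. Then 36.9 x² + x − 11.42 = 0, giving x = 0.543 V (positive root), so V_GS = 1.52 V.
I_D = (V_DD − V_GS)/R = (12.4 − 1.52) / 38.8 = 0.28 mA.

V_GS = 1.52 V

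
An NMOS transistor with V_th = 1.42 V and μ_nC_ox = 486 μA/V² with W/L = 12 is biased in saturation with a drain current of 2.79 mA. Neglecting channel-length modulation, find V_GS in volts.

V_GS = 2.40 V

k_n = μ_nC_ox · (W/L) = 5.832 mA/V².
In saturation I_D = ½ k_n (V_GS − V_th)², so V_GS − V_th = √(2 I_D / k_n) = √(2 × 2.79 / 5.832) = 0.978 V.
V_GS = 1.42 + 0.978 = 2.4 V.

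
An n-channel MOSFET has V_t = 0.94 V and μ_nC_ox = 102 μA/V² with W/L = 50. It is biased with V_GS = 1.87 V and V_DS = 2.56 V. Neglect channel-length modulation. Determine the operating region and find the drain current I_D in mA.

k_n = μ_nC_ox · (W/L) = 5.1 mA/V².
V_ov = V_GS − V_t = 1.87 − 0.94 = 0.93 V.
Since V_DS = 2.56 V ≥ V_ov = 0.93 V, the device is in saturation.
I_D = ½ k_n V_ov² = 0.5 × 5.1 × 0.93² = 2.21 mA.

Saturation; I_D = 2.21 mA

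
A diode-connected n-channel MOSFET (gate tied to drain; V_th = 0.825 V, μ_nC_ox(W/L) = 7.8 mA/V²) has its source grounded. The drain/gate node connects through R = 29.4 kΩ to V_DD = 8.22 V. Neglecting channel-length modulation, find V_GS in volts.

V_GS = 1.07 V

With gate tied to drain, V_GS = V_DS ≥ V_GS − V_th, so the device is in saturation.
KCL at the drain: ½ k_n (V_GS − V_th)² = (V_DD − V_GS)/R.
Let x = V_GS − 0.825. Then 115 x² + x − 7.395 = 0, giving x = 0.25 V (positive root), so V_GS = 1.07 V.
I_D = (V_DD − V_GS)/R = (8.22 − 1.07) / 29.4 = 0.243 mA.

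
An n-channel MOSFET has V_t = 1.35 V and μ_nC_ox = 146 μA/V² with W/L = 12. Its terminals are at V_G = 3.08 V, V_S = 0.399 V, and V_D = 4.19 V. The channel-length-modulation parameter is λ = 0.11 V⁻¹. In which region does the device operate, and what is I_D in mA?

Saturation; I_D = 2.20 mA

V_GS = V_G − V_S = 3.08 − 0.399 = 2.68 V; V_DS = V_D − V_S = 4.19 − 0.399 = 3.79 V.
k_n = μ_nC_ox · (W/L) = 1.752 mA/V².
V_ov = V_GS − V_t = 2.68 − 1.35 = 1.33 V.
Since V_DS = 3.79 V ≥ V_ov = 1.33 V, the device is in saturation.
I_D = ½ k_n V_ov² (1 + λ V_DS) = 0.5 × 1.752 × 1.33² × (1 + 0.11 × 3.79) = 2.2 mA.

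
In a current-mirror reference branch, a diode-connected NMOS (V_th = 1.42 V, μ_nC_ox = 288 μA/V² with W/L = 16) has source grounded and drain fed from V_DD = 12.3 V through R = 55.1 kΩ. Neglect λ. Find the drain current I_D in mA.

I_D = 0.192 mA

With gate tied to drain, V_GS = V_DS ≥ V_GS − V_th, so the device is in saturation.
k_n = μ_nC_ox · (W/L) = 4.608 mA/V².
KCL at the drain: ½ k_n (V_GS − V_th)² = (V_DD − V_GS)/R.
Let x = V_GS − 1.42. Then 127 x² + x − 10.88 = 0, giving x = 0.289 V (positive root), so V_GS = 1.71 V.
I_D = (V_DD − V_GS)/R = (12.3 − 1.71) / 55.1 = 0.192 mA.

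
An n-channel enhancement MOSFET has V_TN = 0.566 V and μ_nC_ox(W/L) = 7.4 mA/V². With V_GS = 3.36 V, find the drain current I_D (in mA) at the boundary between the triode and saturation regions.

I_D = 28.9 mA

At the boundary V_DS = V_ov = V_GS − V_TN = 3.36 − 0.566 = 2.79 V.
I_D = ½ k_n V_ov² = 0.5 × 7.4 × 2.79² = 28.9 mA.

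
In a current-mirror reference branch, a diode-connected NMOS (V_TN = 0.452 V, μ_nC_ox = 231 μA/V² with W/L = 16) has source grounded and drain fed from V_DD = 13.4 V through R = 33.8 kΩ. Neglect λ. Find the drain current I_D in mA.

With gate tied to drain, V_GS = V_DS ≥ V_GS − V_TN, so the device is in saturation.
k_n = μ_nC_ox · (W/L) = 3.696 mA/V².
KCL at the drain: ½ k_n (V_GS − V_TN)² = (V_DD − V_GS)/R.
Let x = V_GS − 0.452. Then 62.5 x² + x − 12.95 = 0, giving x = 0.447 V (positive root), so V_GS = 0.899 V.
I_D = (V_DD − V_GS)/R = (13.4 − 0.899) / 33.8 = 0.37 mA.

I_D = 0.370 mA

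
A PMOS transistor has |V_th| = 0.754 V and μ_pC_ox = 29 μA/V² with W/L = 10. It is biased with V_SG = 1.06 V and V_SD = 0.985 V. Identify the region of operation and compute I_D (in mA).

Saturation; I_D = 0.0136 mA

k_p = μ_pC_ox · (W/L) = 0.29 mA/V².
V_ov = V_SG − |V_th| = 1.06 − 0.754 = 0.306 V.
Since V_SD = 0.985 V ≥ V_ov = 0.306 V, the device is in saturation.
I_D = ½ k_p V_ov² = 0.5 × 0.29 × 0.306² = 0.0136 mA.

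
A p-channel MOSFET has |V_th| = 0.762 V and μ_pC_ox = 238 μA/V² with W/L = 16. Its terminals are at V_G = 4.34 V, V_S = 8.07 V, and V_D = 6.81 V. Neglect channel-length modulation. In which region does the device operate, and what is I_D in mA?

V_SG = V_S − V_G = 8.07 − 4.34 = 3.73 V; V_SD = V_S − V_D = 8.07 − 6.81 = 1.26 V.
k_p = μ_pC_ox · (W/L) = 3.808 mA/V².
V_ov = V_SG − |V_th| = 3.73 − 0.762 = 2.97 V.
Since V_SD = 1.26 V < V_ov = 2.97 V, the device is in the triode region.
I_D = k_p [V_ov · V_SD − ½ V_SD²] = 3.808 × [2.97 × 1.26 − 0.5 × 1.26²] = 11.2 mA.

Triode; I_D = 11.2 mA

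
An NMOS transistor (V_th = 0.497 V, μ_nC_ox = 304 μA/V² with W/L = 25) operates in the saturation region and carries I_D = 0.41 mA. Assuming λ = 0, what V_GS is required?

V_GS = 0.825 V

k_n = μ_nC_ox · (W/L) = 7.6 mA/V².
In saturation I_D = ½ k_n (V_GS − V_th)², so V_GS − V_th = √(2 I_D / k_n) = √(2 × 0.41 / 7.6) = 0.328 V.
V_GS = 0.497 + 0.328 = 0.825 V.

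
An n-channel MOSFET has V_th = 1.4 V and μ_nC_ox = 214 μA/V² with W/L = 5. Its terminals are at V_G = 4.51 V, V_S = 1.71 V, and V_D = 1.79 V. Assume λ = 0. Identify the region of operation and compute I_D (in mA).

Triode; I_D = 0.116 mA

V_GS = V_G − V_S = 4.51 − 1.71 = 2.8 V; V_DS = V_D − V_S = 1.79 − 1.71 = 0.08 V.
k_n = μ_nC_ox · (W/L) = 1.07 mA/V².
V_ov = V_GS − V_th = 2.8 − 1.4 = 1.4 V.
Since V_DS = 0.08 V < V_ov = 1.4 V, the device is in the triode region.
I_D = k_n [V_ov · V_DS − ½ V_DS²] = 1.07 × [1.4 × 0.08 − 0.5 × 0.08²] = 0.116 mA.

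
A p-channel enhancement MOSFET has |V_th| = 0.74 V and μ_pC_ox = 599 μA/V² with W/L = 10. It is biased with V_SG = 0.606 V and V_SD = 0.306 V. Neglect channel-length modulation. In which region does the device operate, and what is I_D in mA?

Cutoff; I_D = 0 mA

V_SG = 0.606 V < |V_th| = 0.74 V, so the transistor is in cutoff.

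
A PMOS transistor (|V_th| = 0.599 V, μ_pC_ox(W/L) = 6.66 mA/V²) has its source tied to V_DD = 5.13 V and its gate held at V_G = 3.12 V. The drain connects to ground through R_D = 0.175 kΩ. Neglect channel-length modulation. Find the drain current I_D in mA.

I_D = 6.63 mA

V_SG = V_DD − V_G = 5.13 − 3.12 = 2.01 V, so V_ov = 2.01 − 0.599 = 1.41 V.
Assume saturation: I_D = ½ k_p V_ov² = 0.5 × 6.66 × 1.41² = 6.63 mA, giving V_SD = V_DD − I_D R_D = 5.13 − 6.63 × 0.175 = 3.97 V.
V_SD = 3.97 V ≥ V_ov = 1.41 V, confirming saturation.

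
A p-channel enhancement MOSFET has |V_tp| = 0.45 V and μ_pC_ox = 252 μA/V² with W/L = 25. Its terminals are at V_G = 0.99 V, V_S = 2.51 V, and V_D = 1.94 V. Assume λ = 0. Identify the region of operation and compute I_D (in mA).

Triode; I_D = 2.82 mA

V_SG = V_S − V_G = 2.51 − 0.99 = 1.52 V; V_SD = V_S − V_D = 2.51 − 1.94 = 0.57 V.
k_p = μ_pC_ox · (W/L) = 6.3 mA/V².
V_ov = V_SG − |V_tp| = 1.52 − 0.45 = 1.07 V.
Since V_SD = 0.57 V < V_ov = 1.07 V, the device is in the triode region.
I_D = k_p [V_ov · V_SD − ½ V_SD²] = 6.3 × [1.07 × 0.57 − 0.5 × 0.57²] = 2.82 mA.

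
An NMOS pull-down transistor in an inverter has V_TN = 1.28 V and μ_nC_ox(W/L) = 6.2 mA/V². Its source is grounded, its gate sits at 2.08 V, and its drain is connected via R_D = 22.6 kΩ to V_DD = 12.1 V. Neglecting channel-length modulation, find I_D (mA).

V_GS = V_G = 2.08 V, so V_ov = 2.08 − 1.28 = 0.8 V.
Assume saturation: I_D = ½ k_n V_ov² = 0.5 × 6.2 × 0.8² = 1.98 mA, giving V_DS = V_DD − I_D R_D = 12.1 − 1.98 × 22.6 = -32.7 V.
But -32.7 V < V_ov = 0.8 V, so the device is actually in triode.
In triode I_D = k_n[V_ov V_DS − ½ V_DS²] and I_D = (V_DD − V_DS)/R_D. Equating: 70.1 V_DS² − 113.1 V_DS + 12.1 = 0, giving V_DS = 0.115 V (the root below V_ov).
I_D = (12.1 − 0.115) / 22.6 = 0.53 mA.

I_D = 0.530 mA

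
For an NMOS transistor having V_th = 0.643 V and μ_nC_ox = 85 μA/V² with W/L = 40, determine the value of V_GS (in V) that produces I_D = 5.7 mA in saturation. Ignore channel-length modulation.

V_GS = 2.47 V

k_n = μ_nC_ox · (W/L) = 3.4 mA/V².
In saturation I_D = ½ k_n (V_GS − V_th)², so V_GS − V_th = √(2 I_D / k_n) = √(2 × 5.7 / 3.4) = 1.83 V.
V_GS = 0.643 + 1.83 = 2.47 V.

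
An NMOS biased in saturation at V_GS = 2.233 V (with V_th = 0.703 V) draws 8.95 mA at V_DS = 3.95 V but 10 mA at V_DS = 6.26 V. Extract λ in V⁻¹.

λ = 0.0635 V⁻¹

With V_GS fixed, I_D ∝ (1 + λ V_DS) in saturation, so I_D2/I_D1 = (1 + λ V_DS2)/(1 + λ V_DS1).
10/8.95 = 1.117 = (1 + 6.26 λ)/(1 + 3.95 λ).
Solving: λ (I_D1 V_DS2 − I_D2 V_DS1) = I_D2 − I_D1, so λ = (10 − 8.95) / (8.95 × 6.26 − 10 × 3.95) = 1.05 / 16.5 = 0.0635 V⁻¹.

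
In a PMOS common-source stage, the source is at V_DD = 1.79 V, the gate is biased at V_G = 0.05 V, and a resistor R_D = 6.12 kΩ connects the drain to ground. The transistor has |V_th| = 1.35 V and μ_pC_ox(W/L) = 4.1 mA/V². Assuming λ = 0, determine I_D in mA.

V_SG = V_DD − V_G = 1.79 − 0.05 = 1.74 V, so V_ov = 1.74 − 1.35 = 0.39 V.
Assume saturation: I_D = ½ k_p V_ov² = 0.5 × 4.1 × 0.39² = 0.312 mA, giving V_SD = V_DD − I_D R_D = 1.79 − 0.312 × 6.12 = -0.118 V.
But -0.118 V < V_ov = 0.39 V, so the device is actually in triode.
In triode I_D = k_p[V_ov V_SD − ½ V_SD²] and I_D = (V_DD − V_SD)/R_D. Equating: 12.5 V_SD² − 10.79 V_SD + 1.79 = 0, giving V_SD = 0.225 V (the root below V_ov).
I_D = (1.79 − 0.225) / 6.12 = 0.256 mA.

I_D = 0.256 mA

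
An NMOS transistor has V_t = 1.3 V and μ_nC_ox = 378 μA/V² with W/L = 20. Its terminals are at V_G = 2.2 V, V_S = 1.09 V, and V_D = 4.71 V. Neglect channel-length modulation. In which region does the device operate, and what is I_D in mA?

V_GS = V_G − V_S = 2.2 − 1.09 = 1.11 V; V_DS = V_D − V_S = 4.71 − 1.09 = 3.62 V.
V_GS = 1.11 V < V_t = 1.3 V, so the transistor is in cutoff.

Cutoff; I_D = 0 mA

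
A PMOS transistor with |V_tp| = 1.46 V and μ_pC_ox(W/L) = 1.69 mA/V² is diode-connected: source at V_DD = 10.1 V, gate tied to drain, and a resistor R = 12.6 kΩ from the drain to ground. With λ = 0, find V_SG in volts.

With gate tied to drain, V_SG = V_SD ≥ V_SG − |V_tp|, so the device is in saturation.
KCL at the drain: ½ k_p (V_SG − |V_tp|)² = (V_DD − V_SG)/R.
Let x = V_SG − 1.46. Then 10.6 x² + x − 8.64 = 0, giving x = 0.855 V (positive root), so V_SG = 2.32 V.
I_D = (V_DD − V_SG)/R = (10.1 − 2.32) / 12.6 = 0.618 mA.

V_SG = 2.32 V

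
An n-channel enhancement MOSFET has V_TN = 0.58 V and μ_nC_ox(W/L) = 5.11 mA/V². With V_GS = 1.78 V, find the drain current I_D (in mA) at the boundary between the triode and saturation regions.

I_D = 3.68 mA

At the boundary V_DS = V_ov = V_GS − V_TN = 1.78 − 0.58 = 1.2 V.
I_D = ½ k_n V_ov² = 0.5 × 5.11 × 1.2² = 3.68 mA.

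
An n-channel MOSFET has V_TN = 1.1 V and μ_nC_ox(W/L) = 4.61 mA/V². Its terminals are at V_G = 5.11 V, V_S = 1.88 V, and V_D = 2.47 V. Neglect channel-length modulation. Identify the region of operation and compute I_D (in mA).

V_GS = V_G − V_S = 5.11 − 1.88 = 3.23 V; V_DS = V_D − V_S = 2.47 − 1.88 = 0.59 V.
V_ov = V_GS − V_TN = 3.23 − 1.1 = 2.13 V.
Since V_DS = 0.59 V < V_ov = 2.13 V, the device is in the triode region.
I_D = k_n [V_ov · V_DS − ½ V_DS²] = 4.61 × [2.13 × 0.59 − 0.5 × 0.59²] = 4.99 mA.

Triode; I_D = 4.99 mA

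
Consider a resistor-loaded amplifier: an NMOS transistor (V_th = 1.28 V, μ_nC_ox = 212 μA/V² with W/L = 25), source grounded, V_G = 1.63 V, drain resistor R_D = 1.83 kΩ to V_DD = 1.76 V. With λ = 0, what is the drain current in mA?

I_D = 0.325 mA

V_GS = V_G = 1.63 V, so V_ov = 1.63 − 1.28 = 0.35 V.
k_n = μ_nC_ox · (W/L) = 5.3 mA/V².
Assume saturation: I_D = ½ k_n V_ov² = 0.5 × 5.3 × 0.35² = 0.325 mA, giving V_DS = V_DD − I_D R_D = 1.76 − 0.325 × 1.83 = 1.17 V.
V_DS = 1.17 V ≥ V_ov = 0.35 V, confirming saturation.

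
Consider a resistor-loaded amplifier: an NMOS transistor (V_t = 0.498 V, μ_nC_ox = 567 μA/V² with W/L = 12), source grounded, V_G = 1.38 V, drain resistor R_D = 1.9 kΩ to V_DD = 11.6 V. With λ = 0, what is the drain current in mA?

V_GS = V_G = 1.38 V, so V_ov = 1.38 − 0.498 = 0.882 V.
k_n = μ_nC_ox · (W/L) = 6.804 mA/V².
Assume saturation: I_D = ½ k_n V_ov² = 0.5 × 6.804 × 0.882² = 2.65 mA, giving V_DS = V_DD − I_D R_D = 11.6 − 2.65 × 1.9 = 6.57 V.
V_DS = 6.57 V ≥ V_ov = 0.882 V, confirming saturation.

I_D = 2.65 mA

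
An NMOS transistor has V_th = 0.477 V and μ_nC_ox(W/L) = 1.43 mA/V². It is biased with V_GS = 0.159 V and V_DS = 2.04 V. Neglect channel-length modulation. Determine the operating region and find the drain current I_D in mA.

V_GS = 0.159 V < V_th = 0.477 V, so the transistor is in cutoff.

Cutoff; I_D = 0 mA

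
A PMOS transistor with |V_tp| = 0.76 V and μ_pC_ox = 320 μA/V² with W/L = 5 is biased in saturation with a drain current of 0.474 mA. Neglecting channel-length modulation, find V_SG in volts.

V_SG = 1.53 V

k_p = μ_pC_ox · (W/L) = 1.6 mA/V².
In saturation I_D = ½ k_p (V_SG − |V_tp|)², so V_SG − |V_tp| = √(2 I_D / k_p) = √(2 × 0.474 / 1.6) = 0.77 V.
V_SG = 0.76 + 0.77 = 1.53 V.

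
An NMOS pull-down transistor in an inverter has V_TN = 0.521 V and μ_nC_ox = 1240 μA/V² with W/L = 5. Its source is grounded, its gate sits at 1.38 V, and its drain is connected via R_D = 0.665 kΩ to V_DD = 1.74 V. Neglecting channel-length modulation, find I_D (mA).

V_GS = V_G = 1.38 V, so V_ov = 1.38 − 0.521 = 0.859 V.
k_n = μ_nC_ox · (W/L) = 6.2 mA/V².
Assume saturation: I_D = ½ k_n V_ov² = 0.5 × 6.2 × 0.859² = 2.29 mA, giving V_DS = V_DD − I_D R_D = 1.74 − 2.29 × 0.665 = 0.219 V.
But 0.219 V < V_ov = 0.859 V, so the device is actually in triode.
In triode I_D = k_n[V_ov V_DS − ½ V_DS²] and I_D = (V_DD − V_DS)/R_D. Equating: 2.06 V_DS² − 4.542 V_DS + 1.74 = 0, giving V_DS = 0.494 V (the root below V_ov).
I_D = (1.74 − 0.494) / 0.665 = 1.87 mA.

I_D = 1.87 mA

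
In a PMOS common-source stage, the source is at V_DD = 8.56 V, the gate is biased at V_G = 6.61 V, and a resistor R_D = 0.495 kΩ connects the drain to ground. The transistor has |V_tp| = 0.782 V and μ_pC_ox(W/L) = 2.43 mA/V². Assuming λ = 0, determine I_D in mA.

V_SG = V_DD − V_G = 8.56 − 6.61 = 1.95 V, so V_ov = 1.95 − 0.782 = 1.17 V.
Assume saturation: I_D = ½ k_p V_ov² = 0.5 × 2.43 × 1.17² = 1.66 mA, giving V_SD = V_DD − I_D R_D = 8.56 − 1.66 × 0.495 = 7.74 V.
V_SD = 7.74 V ≥ V_ov = 1.17 V, confirming saturation.

I_D = 1.66 mA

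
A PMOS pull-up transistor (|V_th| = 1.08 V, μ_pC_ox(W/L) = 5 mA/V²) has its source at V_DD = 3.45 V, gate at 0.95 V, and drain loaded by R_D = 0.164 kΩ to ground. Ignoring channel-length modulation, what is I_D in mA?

V_SG = V_DD − V_G = 3.45 − 0.95 = 2.5 V, so V_ov = 2.5 − 1.08 = 1.42 V.
Assume saturation: I_D = ½ k_p V_ov² = 0.5 × 5 × 1.42² = 5.04 mA, giving V_SD = V_DD − I_D R_D = 3.45 − 5.04 × 0.164 = 2.62 V.
V_SD = 2.62 V ≥ V_ov = 1.42 V, confirming saturation.

I_D = 5.04 mA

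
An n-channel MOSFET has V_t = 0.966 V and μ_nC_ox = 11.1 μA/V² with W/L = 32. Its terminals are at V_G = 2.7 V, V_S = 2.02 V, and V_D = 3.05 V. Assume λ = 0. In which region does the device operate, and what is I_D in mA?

Cutoff; I_D = 0 mA

V_GS = V_G − V_S = 2.7 − 2.02 = 0.68 V; V_DS = V_D − V_S = 3.05 − 2.02 = 1.03 V.
V_GS = 0.68 V < V_t = 0.966 V, so the transistor is in cutoff.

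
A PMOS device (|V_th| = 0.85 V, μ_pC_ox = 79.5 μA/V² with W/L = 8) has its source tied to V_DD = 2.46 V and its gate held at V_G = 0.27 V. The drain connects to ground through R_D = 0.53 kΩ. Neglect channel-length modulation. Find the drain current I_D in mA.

I_D = 0.571 mA

V_SG = V_DD − V_G = 2.46 − 0.27 = 2.19 V, so V_ov = 2.19 − 0.85 = 1.34 V.
k_p = μ_pC_ox · (W/L) = 0.636 mA/V².
Assume saturation: I_D = ½ k_p V_ov² = 0.5 × 0.636 × 1.34² = 0.571 mA, giving V_SD = V_DD − I_D R_D = 2.46 − 0.571 × 0.53 = 2.16 V.
V_SD = 2.16 V ≥ V_ov = 1.34 V, confirming saturation.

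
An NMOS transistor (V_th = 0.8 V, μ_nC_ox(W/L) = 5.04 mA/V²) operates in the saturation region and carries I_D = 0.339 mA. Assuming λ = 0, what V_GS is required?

V_GS = 1.17 V

In saturation I_D = ½ k_n (V_GS − V_th)², so V_GS − V_th = √(2 I_D / k_n) = √(2 × 0.339 / 5.04) = 0.367 V.
V_GS = 0.8 + 0.367 = 1.17 V.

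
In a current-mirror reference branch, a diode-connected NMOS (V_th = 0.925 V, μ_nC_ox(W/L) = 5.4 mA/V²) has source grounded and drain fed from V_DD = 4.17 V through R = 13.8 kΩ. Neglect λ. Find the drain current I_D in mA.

With gate tied to drain, V_GS = V_DS ≥ V_GS − V_th, so the device is in saturation.
KCL at the drain: ½ k_n (V_GS − V_th)² = (V_DD − V_GS)/R.
Let x = V_GS − 0.925. Then 37.3 x² + x − 3.245 = 0, giving x = 0.282 V (positive root), so V_GS = 1.21 V.
I_D = (V_DD − V_GS)/R = (4.17 − 1.21) / 13.8 = 0.215 mA.

I_D = 0.215 mA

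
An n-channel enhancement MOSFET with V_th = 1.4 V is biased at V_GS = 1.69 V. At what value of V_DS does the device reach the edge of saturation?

The boundary between triode and saturation is V_DS = V_GS − V_th = V_ov.
V_ov = 1.69 − 1.4 = 0.29 V.

V_DS,sat = 0.290 V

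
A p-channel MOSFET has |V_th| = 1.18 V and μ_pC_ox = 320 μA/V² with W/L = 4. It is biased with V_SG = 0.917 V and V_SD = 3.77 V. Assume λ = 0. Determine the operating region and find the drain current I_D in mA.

Cutoff; I_D = 0 mA

V_SG = 0.917 V < |V_th| = 1.18 V, so the transistor is in cutoff.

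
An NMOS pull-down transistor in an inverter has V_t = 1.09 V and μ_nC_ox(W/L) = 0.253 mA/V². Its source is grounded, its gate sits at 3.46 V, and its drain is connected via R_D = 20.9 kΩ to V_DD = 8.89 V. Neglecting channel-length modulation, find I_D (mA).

V_GS = V_G = 3.46 V, so V_ov = 3.46 − 1.09 = 2.37 V.
Assume saturation: I_D = ½ k_n V_ov² = 0.5 × 0.253 × 2.37² = 0.711 mA, giving V_DS = V_DD − I_D R_D = 8.89 − 0.711 × 20.9 = -5.96 V.
But -5.96 V < V_ov = 2.37 V, so the device is actually in triode.
In triode I_D = k_n[V_ov V_DS − ½ V_DS²] and I_D = (V_DD − V_DS)/R_D. Equating: 2.64 V_DS² − 13.53 V_DS + 8.89 = 0, giving V_DS = 0.774 V (the root below V_ov).
I_D = (8.89 − 0.774) / 20.9 = 0.388 mA.

I_D = 0.388 mA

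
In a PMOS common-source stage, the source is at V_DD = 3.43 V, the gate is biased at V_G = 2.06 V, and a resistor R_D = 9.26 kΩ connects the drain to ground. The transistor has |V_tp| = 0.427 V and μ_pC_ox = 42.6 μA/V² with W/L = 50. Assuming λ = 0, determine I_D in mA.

V_SG = V_DD − V_G = 3.43 − 2.06 = 1.37 V, so V_ov = 1.37 − 0.427 = 0.943 V.
k_p = μ_pC_ox · (W/L) = 2.13 mA/V².
Assume saturation: I_D = ½ k_p V_ov² = 0.5 × 2.13 × 0.943² = 0.947 mA, giving V_SD = V_DD − I_D R_D = 3.43 − 0.947 × 9.26 = -5.34 V.
But -5.34 V < V_ov = 0.943 V, so the device is actually in triode.
In triode I_D = k_p[V_ov V_SD − ½ V_SD²] and I_D = (V_DD − V_SD)/R_D. Equating: 9.86 V_SD² − 19.6 V_SD + 3.43 = 0, giving V_SD = 0.194 V (the root below V_ov).
I_D = (3.43 − 0.194) / 9.26 = 0.349 mA.

I_D = 0.349 mA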